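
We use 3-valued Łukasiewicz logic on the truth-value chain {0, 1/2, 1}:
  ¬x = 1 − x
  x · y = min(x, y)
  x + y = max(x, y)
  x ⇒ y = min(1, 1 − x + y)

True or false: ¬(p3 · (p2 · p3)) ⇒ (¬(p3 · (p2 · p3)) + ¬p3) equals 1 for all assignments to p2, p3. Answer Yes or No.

p2 = 0, p3 = 0 ↦ 1
p2 = 0, p3 = 1/2 ↦ 1
p2 = 0, p3 = 1 ↦ 1
p2 = 1/2, p3 = 0 ↦ 1
p2 = 1/2, p3 = 1/2 ↦ 1
p2 = 1/2, p3 = 1 ↦ 1
p2 = 1, p3 = 0 ↦ 1
p2 = 1, p3 = 1/2 ↦ 1
p2 = 1, p3 = 1 ↦ 1
Every assignment gives a value ≥ 1.

Yes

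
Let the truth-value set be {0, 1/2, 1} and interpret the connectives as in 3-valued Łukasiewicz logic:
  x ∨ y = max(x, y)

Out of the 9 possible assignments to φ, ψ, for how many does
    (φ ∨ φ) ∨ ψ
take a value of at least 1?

φ = 0, ψ = 0 ↦ 0  <
φ = 0, ψ = 1/2 ↦ 1/2  <
φ = 0, ψ = 1 ↦ 1  ≥
φ = 1/2, ψ = 0 ↦ 1/2  <
φ = 1/2, ψ = 1/2 ↦ 1/2  <
φ = 1/2, ψ = 1 ↦ 1  ≥
φ = 1, ψ = 0 ↦ 1  ≥
φ = 1, ψ = 1/2 ↦ 1  ≥
φ = 1, ψ = 1 ↦ 1  ≥
So 5 of the 9 assignments meet the threshold.

5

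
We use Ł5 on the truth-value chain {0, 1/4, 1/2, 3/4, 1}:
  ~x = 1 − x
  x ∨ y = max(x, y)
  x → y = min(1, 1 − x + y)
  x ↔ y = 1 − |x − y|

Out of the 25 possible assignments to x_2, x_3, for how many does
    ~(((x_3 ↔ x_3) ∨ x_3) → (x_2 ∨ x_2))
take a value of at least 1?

5

value 1: 5 assignments (counts)
value 3/4: 5 assignments
value 1/2: 5 assignments
value 1/4: 5 assignments
value 0: 5 assignments
So 5 of the 25 assignments meet the threshold.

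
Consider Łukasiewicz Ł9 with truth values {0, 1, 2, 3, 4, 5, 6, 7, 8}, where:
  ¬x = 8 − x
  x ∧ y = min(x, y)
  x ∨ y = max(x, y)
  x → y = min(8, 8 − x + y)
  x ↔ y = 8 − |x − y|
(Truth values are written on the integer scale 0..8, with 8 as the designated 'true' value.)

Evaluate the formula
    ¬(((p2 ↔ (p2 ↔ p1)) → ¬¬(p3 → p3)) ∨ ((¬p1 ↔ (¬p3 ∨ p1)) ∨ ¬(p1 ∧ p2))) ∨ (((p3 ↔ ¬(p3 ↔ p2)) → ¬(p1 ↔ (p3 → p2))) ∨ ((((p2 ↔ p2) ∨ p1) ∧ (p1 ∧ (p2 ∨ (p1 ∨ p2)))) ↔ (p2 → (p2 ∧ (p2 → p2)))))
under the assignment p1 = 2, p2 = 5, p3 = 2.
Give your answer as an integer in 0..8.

7

p2 ↔ p1 = 5 ↔ 2 = 5
p2 ↔ (p2 ↔ p1) = 5 ↔ 5 = 8
p3 → p3 = 2 → 2 = 8
¬(p3 → p3) = ¬8 = 0
¬¬(p3 → p3) = ¬0 = 8
(p2 ↔ (p2 ↔ p1)) → ¬¬(p3 → p3) = 8 → 8 = 8
¬p1 = ¬2 = 6
¬p3 = ¬2 = 6
¬p3 ∨ p1 = 6 ∨ 2 = 6
¬p1 ↔ (¬p3 ∨ p1) = 6 ↔ 6 = 8
p1 ∧ p2 = 2 ∧ 5 = 2
¬(p1 ∧ p2) = ¬2 = 6
(¬p1 ↔ (¬p3 ∨ p1)) ∨ ¬(p1 ∧ p2) = 8 ∨ 6 = 8
((p2 ↔ (p2 ↔ p1)) → ¬¬(p3 → p3)) ∨ ((¬p1 ↔ (¬p3 ∨ p1)) ∨ ¬(p1 ∧ p2)) = 8 ∨ 8 = 8
¬(((p2 ↔ (p2 ↔ p1)) → ¬¬(p3 → p3)) ∨ ((¬p1 ↔ (¬p3 ∨ p1)) ∨ ¬(p1 ∧ p2))) = ¬8 = 0
p3 ↔ p2 = 2 ↔ 5 = 5
¬(p3 ↔ p2) = ¬5 = 3
p3 ↔ ¬(p3 ↔ p2) = 2 ↔ 3 = 7
p3 → p2 = 2 → 5 = 8
p1 ↔ (p3 → p2) = 2 ↔ 8 = 2
¬(p1 ↔ (p3 → p2)) = ¬2 = 6
(p3 ↔ ¬(p3 ↔ p2)) → ¬(p1 ↔ (p3 → p2)) = 7 → 6 = 7
p2 ↔ p2 = 5 ↔ 5 = 8
(p2 ↔ p2) ∨ p1 = 8 ∨ 2 = 8
p1 ∨ p2 = 2 ∨ 5 = 5
p2 ∨ (p1 ∨ p2) = 5 ∨ 5 = 5
p1 ∧ (p2 ∨ (p1 ∨ p2)) = 2 ∧ 5 = 2
((p2 ↔ p2) ∨ p1) ∧ (p1 ∧ (p2 ∨ (p1 ∨ p2))) = 8 ∧ 2 = 2
p2 → p2 = 5 → 5 = 8
p2 ∧ (p2 → p2) = 5 ∧ 8 = 5
p2 → (p2 ∧ (p2 → p2)) = 5 → 5 = 8
(((p2 ↔ p2) ∨ p1) ∧ (p1 ∧ (p2 ∨ (p1 ∨ p2)))) ↔ (p2 → (p2 ∧ (p2 → p2))) = 2 ↔ 8 = 2
((p3 ↔ ¬(p3 ↔ p2)) → ¬(p1 ↔ (p3 → p2))) ∨ ((((p2 ↔ p2) ∨ p1) ∧ (p1 ∧ (p2 ∨ (p1 ∨ p2)))) ↔ (p2 → (p2 ∧ (p2 → p2)))) = 7 ∨ 2 = 7
¬(((p2 ↔ (p2 ↔ p1)) → ¬¬(p3 → p3)) ∨ ((¬p1 ↔ (¬p3 ∨ p1)) ∨ ¬(p1 ∧ p2))) ∨ (((p3 ↔ ¬(p3 ↔ p2)) → ¬(p1 ↔ (p3 → p2))) ∨ ((((p2 ↔ p2) ∨ p1) ∧ (p1 ∧ (p2 ∨ (p1 ∨ p2)))) ↔ (p2 → (p2 ∧ (p2 → p2))))) = 0 ∨ 7 = 7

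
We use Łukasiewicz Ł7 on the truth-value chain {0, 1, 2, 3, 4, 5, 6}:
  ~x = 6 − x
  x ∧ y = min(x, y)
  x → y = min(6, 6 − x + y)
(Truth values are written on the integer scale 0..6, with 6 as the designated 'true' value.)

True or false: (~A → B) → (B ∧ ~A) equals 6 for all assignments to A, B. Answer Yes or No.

No

Counterexample: take A = 1, B = 0.
~A = ~1 = 5
~A → B = 5 → 0 = 1
~A = ~1 = 5
B ∧ ~A = 0 ∧ 5 = 0
(~A → B) → (B ∧ ~A) = 1 → 0 = 5
This gives 5 ≠ 6.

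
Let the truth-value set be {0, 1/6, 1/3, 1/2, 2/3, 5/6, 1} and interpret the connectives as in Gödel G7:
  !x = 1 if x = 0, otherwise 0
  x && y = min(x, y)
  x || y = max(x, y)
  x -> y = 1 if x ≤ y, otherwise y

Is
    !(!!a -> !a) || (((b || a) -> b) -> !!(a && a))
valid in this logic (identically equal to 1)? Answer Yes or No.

No

Counterexample: take a = 0, b = 0.
!a = !0 = 1
!!a = !1 = 0
!a = !0 = 1
!!a -> !a = 0 -> 1 = 1
!(!!a -> !a) = !1 = 0
b || a = 0 || 0 = 0
(b || a) -> b = 0 -> 0 = 1
a && a = 0 && 0 = 0
!(a && a) = !0 = 1
!!(a && a) = !1 = 0
((b || a) -> b) -> !!(a && a) = 1 -> 0 = 0
!(!!a -> !a) || (((b || a) -> b) -> !!(a && a)) = 0 || 0 = 0
This gives 0 ≠ 1.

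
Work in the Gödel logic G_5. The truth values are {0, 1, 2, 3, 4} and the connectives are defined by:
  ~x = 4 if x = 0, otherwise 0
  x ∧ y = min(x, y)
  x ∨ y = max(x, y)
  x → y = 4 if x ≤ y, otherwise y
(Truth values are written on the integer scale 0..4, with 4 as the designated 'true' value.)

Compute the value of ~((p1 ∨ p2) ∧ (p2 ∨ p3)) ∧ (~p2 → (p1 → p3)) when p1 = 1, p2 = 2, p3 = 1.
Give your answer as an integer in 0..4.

p1 ∨ p2 = 1 ∨ 2 = 2
p2 ∨ p3 = 2 ∨ 1 = 2
(p1 ∨ p2) ∧ (p2 ∨ p3) = 2 ∧ 2 = 2
~((p1 ∨ p2) ∧ (p2 ∨ p3)) = ~2 = 0
~p2 = ~2 = 0
p1 → p3 = 1 → 1 = 4
~p2 → (p1 → p3) = 0 → 4 = 4
~((p1 ∨ p2) ∧ (p2 ∨ p3)) ∧ (~p2 → (p1 → p3)) = 0 ∧ 4 = 0

0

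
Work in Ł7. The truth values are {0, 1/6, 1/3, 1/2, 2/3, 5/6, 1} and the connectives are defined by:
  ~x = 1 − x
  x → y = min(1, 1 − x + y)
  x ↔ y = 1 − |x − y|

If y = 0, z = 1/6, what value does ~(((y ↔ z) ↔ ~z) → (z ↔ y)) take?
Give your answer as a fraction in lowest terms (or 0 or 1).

y ↔ z = 0 ↔ 1/6 = 5/6
~z = ~1/6 = 5/6
(y ↔ z) ↔ ~z = 5/6 ↔ 5/6 = 1
z ↔ y = 1/6 ↔ 0 = 5/6
((y ↔ z) ↔ ~z) → (z ↔ y) = 1 → 5/6 = 5/6
~(((y ↔ z) ↔ ~z) → (z ↔ y)) = ~5/6 = 1/6

1/6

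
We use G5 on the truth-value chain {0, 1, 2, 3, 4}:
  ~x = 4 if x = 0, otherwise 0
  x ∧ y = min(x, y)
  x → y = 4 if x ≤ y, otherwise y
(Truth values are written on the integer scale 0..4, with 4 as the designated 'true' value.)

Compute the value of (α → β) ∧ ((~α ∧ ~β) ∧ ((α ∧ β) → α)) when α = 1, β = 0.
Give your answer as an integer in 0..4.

α → β = 1 → 0 = 0
~α = ~1 = 0
~β = ~0 = 4
~α ∧ ~β = 0 ∧ 4 = 0
α ∧ β = 1 ∧ 0 = 0
(α ∧ β) → α = 0 → 1 = 4
(~α ∧ ~β) ∧ ((α ∧ β) → α) = 0 ∧ 4 = 0
(α → β) ∧ ((~α ∧ ~β) ∧ ((α ∧ β) → α)) = 0 ∧ 0 = 0

0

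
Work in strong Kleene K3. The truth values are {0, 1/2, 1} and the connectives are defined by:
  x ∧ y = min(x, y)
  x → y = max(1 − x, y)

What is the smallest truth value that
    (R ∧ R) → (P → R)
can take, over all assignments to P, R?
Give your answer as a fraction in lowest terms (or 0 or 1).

Take P = 1/2, R = 1/2:
R ∧ R = 1/2 ∧ 1/2 = 1/2
P → R = 1/2 → 1/2 = 1/2
(R ∧ R) → (P → R) = 1/2 → 1/2 = 1/2
No assignment yields a value below 1/2, so this is the minimum.

1/2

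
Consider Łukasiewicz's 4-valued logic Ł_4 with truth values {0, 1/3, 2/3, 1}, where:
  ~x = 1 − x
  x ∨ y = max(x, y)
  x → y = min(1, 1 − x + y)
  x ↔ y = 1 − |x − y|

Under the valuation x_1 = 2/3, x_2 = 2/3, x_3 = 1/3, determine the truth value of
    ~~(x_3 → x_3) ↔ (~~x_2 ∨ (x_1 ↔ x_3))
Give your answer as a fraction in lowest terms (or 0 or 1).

2/3

x_3 → x_3 = 1/3 → 1/3 = 1
~(x_3 → x_3) = ~1 = 0
~~(x_3 → x_3) = ~0 = 1
~x_2 = ~2/3 = 1/3
~~x_2 = ~1/3 = 2/3
x_1 ↔ x_3 = 2/3 ↔ 1/3 = 2/3
~~x_2 ∨ (x_1 ↔ x_3) = 2/3 ∨ 2/3 = 2/3
~~(x_3 → x_3) ↔ (~~x_2 ∨ (x_1 ↔ x_3)) = 1 ↔ 2/3 = 2/3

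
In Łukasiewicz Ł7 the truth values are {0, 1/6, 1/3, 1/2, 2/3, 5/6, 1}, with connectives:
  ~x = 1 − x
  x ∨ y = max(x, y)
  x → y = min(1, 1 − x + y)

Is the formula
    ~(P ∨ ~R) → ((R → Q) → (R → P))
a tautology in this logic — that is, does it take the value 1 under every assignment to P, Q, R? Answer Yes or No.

No

Counterexample: take P = 0, Q = 1/6, R = 1.
~R = ~1 = 0
P ∨ ~R = 0 ∨ 0 = 0
~(P ∨ ~R) = ~0 = 1
R → Q = 1 → 1/6 = 1/6
R → P = 1 → 0 = 0
(R → Q) → (R → P) = 1/6 → 0 = 5/6
~(P ∨ ~R) → ((R → Q) → (R → P)) = 1 → 5/6 = 5/6
This gives 5/6 ≠ 1.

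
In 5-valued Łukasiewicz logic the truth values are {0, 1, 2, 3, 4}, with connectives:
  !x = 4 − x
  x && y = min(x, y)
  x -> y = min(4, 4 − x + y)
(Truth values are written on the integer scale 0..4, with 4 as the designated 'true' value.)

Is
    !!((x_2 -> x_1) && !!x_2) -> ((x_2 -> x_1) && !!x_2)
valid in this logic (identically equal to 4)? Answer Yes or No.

At x_1 = 0, x_2 = 1, for instance:
x_2 -> x_1 = 1 -> 0 = 3
!x_2 = !1 = 3
!!x_2 = !3 = 1
(x_2 -> x_1) && !!x_2 = 3 && 1 = 1
!((x_2 -> x_1) && !!x_2) = !1 = 3
!!((x_2 -> x_1) && !!x_2) = !3 = 1
!!((x_2 -> x_1) && !!x_2) -> ((x_2 -> x_1) && !!x_2) = 1 -> 1 = 4
and checking the remaining 24 assignments likewise gives ≥ 4 in every case.

Yes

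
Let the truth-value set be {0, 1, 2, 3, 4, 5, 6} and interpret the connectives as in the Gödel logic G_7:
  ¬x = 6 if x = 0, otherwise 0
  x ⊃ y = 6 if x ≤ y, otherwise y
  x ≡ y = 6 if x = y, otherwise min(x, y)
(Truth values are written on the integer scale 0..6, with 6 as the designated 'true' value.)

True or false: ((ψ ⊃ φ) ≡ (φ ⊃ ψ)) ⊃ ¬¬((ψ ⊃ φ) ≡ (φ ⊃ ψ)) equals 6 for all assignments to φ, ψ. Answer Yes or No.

At φ = 5, ψ = 4, for instance:
ψ ⊃ φ = 4 ⊃ 5 = 6
φ ⊃ ψ = 5 ⊃ 4 = 4
(ψ ⊃ φ) ≡ (φ ⊃ ψ) = 6 ≡ 4 = 4
¬((ψ ⊃ φ) ≡ (φ ⊃ ψ)) = ¬4 = 0
¬¬((ψ ⊃ φ) ≡ (φ ⊃ ψ)) = ¬0 = 6
((ψ ⊃ φ) ≡ (φ ⊃ ψ)) ⊃ ¬¬((ψ ⊃ φ) ≡ (φ ⊃ ψ)) = 4 ⊃ 6 = 6
and checking the remaining 48 assignments likewise gives ≥ 6 in every case.

Yes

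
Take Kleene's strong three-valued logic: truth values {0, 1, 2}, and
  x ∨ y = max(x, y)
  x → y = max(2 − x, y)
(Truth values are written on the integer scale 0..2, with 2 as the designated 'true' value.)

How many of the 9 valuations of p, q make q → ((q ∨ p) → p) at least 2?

5

p = 0, q = 0 ↦ 2  ≥
p = 0, q = 1 ↦ 1  <
p = 0, q = 2 ↦ 0  <
p = 1, q = 0 ↦ 2  ≥
p = 1, q = 1 ↦ 1  <
p = 1, q = 2 ↦ 1  <
p = 2, q = 0 ↦ 2  ≥
p = 2, q = 1 ↦ 2  ≥
p = 2, q = 2 ↦ 2  ≥
So 5 of the 9 assignments meet the threshold.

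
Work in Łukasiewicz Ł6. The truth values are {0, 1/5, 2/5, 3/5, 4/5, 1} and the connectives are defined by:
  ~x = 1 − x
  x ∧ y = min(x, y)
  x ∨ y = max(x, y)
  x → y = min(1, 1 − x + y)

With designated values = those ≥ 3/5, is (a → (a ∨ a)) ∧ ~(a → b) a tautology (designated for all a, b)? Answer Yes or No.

Counterexample: take a = 0, b = 0.
a ∨ a = 0 ∨ 0 = 0
a → (a ∨ a) = 0 → 0 = 1
a → b = 0 → 0 = 1
~(a → b) = ~1 = 0
(a → (a ∨ a)) ∧ ~(a → b) = 1 ∧ 0 = 0
This gives 0, which is below 3/5.

No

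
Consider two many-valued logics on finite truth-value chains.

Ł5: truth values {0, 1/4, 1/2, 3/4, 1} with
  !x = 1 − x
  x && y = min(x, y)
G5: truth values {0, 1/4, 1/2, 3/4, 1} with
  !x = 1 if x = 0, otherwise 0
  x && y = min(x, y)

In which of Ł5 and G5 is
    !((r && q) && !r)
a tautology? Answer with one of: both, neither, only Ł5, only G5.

only G5

In Ł5: at q = 1/4, r = 1/4 the value is 3/4 — not a tautology.
In G5: every assignment gives 1 — tautology.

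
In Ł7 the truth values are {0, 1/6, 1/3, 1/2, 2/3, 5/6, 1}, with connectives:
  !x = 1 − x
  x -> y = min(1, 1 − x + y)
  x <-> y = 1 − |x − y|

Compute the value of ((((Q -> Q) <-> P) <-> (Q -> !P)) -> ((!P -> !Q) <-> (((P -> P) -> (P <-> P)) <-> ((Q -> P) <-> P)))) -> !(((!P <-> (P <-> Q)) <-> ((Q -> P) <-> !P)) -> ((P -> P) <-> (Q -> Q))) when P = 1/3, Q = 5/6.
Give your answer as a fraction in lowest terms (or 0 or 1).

0

Q -> Q = 5/6 -> 5/6 = 1
(Q -> Q) <-> P = 1 <-> 1/3 = 1/3
!P = !1/3 = 2/3
Q -> !P = 5/6 -> 2/3 = 5/6
((Q -> Q) <-> P) <-> (Q -> !P) = 1/3 <-> 5/6 = 1/2
!P = !1/3 = 2/3
!Q = !5/6 = 1/6
!P -> !Q = 2/3 -> 1/6 = 1/2
P -> P = 1/3 -> 1/3 = 1
P <-> P = 1/3 <-> 1/3 = 1
(P -> P) -> (P <-> P) = 1 -> 1 = 1
Q -> P = 5/6 -> 1/3 = 1/2
(Q -> P) <-> P = 1/2 <-> 1/3 = 5/6
((P -> P) -> (P <-> P)) <-> ((Q -> P) <-> P) = 1 <-> 5/6 = 5/6
(!P -> !Q) <-> (((P -> P) -> (P <-> P)) <-> ((Q -> P) <-> P)) = 1/2 <-> 5/6 = 2/3
(((Q -> Q) <-> P) <-> (Q -> !P)) -> ((!P -> !Q) <-> (((P -> P) -> (P <-> P)) <-> ((Q -> P) <-> P))) = 1/2 -> 2/3 = 1
!P = !1/3 = 2/3
P <-> Q = 1/3 <-> 5/6 = 1/2
!P <-> (P <-> Q) = 2/3 <-> 1/2 = 5/6
Q -> P = 5/6 -> 1/3 = 1/2
!P = !1/3 = 2/3
(Q -> P) <-> !P = 1/2 <-> 2/3 = 5/6
(!P <-> (P <-> Q)) <-> ((Q -> P) <-> !P) = 5/6 <-> 5/6 = 1
P -> P = 1/3 -> 1/3 = 1
Q -> Q = 5/6 -> 5/6 = 1
(P -> P) <-> (Q -> Q) = 1 <-> 1 = 1
((!P <-> (P <-> Q)) <-> ((Q -> P) <-> !P)) -> ((P -> P) <-> (Q -> Q)) = 1 -> 1 = 1
!(((!P <-> (P <-> Q)) <-> ((Q -> P) <-> !P)) -> ((P -> P) <-> (Q -> Q))) = !1 = 0
((((Q -> Q) <-> P) <-> (Q -> !P)) -> ((!P -> !Q) <-> (((P -> P) -> (P <-> P)) <-> ((Q -> P) <-> P)))) -> !(((!P <-> (P <-> Q)) <-> ((Q -> P) <-> !P)) -> ((P -> P) <-> (Q -> Q))) = 1 -> 0 = 0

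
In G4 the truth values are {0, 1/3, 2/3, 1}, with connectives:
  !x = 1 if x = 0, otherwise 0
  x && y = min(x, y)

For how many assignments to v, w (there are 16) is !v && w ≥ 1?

1

v = 0, w = 0 ↦ 0  <
v = 0, w = 1/3 ↦ 1/3  <
v = 0, w = 2/3 ↦ 2/3  <
v = 0, w = 1 ↦ 1  ≥
v = 1/3, w = 0 ↦ 0  <
v = 1/3, w = 1/3 ↦ 0  <
v = 1/3, w = 2/3 ↦ 0  <
v = 1/3, w = 1 ↦ 0  <
v = 2/3, w = 0 ↦ 0  <
v = 2/3, w = 1/3 ↦ 0  <
v = 2/3, w = 2/3 ↦ 0  <
v = 2/3, w = 1 ↦ 0  <
v = 1, w = 0 ↦ 0  <
v = 1, w = 1/3 ↦ 0  <
v = 1, w = 2/3 ↦ 0  <
v = 1, w = 1 ↦ 0  <
So 1 of the 16 assignments meets the threshold.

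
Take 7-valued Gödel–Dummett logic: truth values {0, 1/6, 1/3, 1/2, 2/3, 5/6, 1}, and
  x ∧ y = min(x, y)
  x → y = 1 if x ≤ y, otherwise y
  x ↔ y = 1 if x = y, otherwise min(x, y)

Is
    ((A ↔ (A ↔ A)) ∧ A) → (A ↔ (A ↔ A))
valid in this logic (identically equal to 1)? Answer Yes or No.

Yes

A = 0 ↦ 1
A = 1/6 ↦ 1
A = 1/3 ↦ 1
A = 1/2 ↦ 1
A = 2/3 ↦ 1
A = 5/6 ↦ 1
A = 1 ↦ 1
Every assignment gives a value ≥ 1.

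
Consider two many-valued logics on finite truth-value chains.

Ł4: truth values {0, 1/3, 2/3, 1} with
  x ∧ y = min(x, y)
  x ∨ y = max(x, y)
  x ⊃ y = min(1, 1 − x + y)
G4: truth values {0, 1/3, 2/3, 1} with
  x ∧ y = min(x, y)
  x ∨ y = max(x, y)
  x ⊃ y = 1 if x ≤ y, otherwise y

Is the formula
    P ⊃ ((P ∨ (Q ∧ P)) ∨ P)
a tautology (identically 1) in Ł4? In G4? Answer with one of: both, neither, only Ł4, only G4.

both

In Ł4: every assignment gives 1 — tautology.
In G4: every assignment gives 1 — tautology.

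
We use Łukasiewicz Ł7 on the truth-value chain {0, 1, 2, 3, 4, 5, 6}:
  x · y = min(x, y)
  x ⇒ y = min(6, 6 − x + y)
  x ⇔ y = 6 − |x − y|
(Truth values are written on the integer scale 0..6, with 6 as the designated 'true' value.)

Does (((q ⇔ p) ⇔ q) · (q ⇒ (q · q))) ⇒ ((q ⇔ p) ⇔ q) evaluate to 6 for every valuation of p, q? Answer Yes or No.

Yes

At p = 6, q = 5, for instance:
q ⇔ p = 5 ⇔ 6 = 5
(q ⇔ p) ⇔ q = 5 ⇔ 5 = 6
q · q = 5 · 5 = 5
q ⇒ (q · q) = 5 ⇒ 5 = 6
((q ⇔ p) ⇔ q) · (q ⇒ (q · q)) = 6 · 6 = 6
(((q ⇔ p) ⇔ q) · (q ⇒ (q · q))) ⇒ ((q ⇔ p) ⇔ q) = 6 ⇒ 6 = 6
and checking the remaining 48 assignments likewise gives ≥ 6 in every case.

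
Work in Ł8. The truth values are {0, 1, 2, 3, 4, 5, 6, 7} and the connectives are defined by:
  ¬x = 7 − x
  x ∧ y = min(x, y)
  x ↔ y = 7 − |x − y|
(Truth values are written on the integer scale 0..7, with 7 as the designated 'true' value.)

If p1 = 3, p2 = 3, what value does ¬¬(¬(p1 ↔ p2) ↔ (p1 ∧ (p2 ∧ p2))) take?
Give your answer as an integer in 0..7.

p1 ↔ p2 = 3 ↔ 3 = 7
¬(p1 ↔ p2) = ¬7 = 0
p2 ∧ p2 = 3 ∧ 3 = 3
p1 ∧ (p2 ∧ p2) = 3 ∧ 3 = 3
¬(p1 ↔ p2) ↔ (p1 ∧ (p2 ∧ p2)) = 0 ↔ 3 = 4
¬(¬(p1 ↔ p2) ↔ (p1 ∧ (p2 ∧ p2))) = ¬4 = 3
¬¬(¬(p1 ↔ p2) ↔ (p1 ∧ (p2 ∧ p2))) = ¬3 = 4

4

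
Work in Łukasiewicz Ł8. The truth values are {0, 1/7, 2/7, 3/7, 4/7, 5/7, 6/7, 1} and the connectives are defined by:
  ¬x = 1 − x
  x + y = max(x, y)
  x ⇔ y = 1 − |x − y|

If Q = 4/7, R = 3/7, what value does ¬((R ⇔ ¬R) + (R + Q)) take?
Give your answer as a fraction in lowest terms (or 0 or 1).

¬R = ¬3/7 = 4/7
R ⇔ ¬R = 3/7 ⇔ 4/7 = 6/7
R + Q = 3/7 + 4/7 = 4/7
(R ⇔ ¬R) + (R + Q) = 6/7 + 4/7 = 6/7
¬((R ⇔ ¬R) + (R + Q)) = ¬6/7 = 1/7

1/7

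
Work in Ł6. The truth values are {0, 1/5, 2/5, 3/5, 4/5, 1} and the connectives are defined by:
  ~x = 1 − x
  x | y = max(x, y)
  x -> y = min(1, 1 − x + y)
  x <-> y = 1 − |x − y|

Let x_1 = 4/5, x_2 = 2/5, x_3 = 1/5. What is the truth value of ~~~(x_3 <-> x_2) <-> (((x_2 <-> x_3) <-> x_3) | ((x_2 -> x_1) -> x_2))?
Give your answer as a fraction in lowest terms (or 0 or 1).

4/5

x_3 <-> x_2 = 1/5 <-> 2/5 = 4/5
~(x_3 <-> x_2) = ~4/5 = 1/5
~~(x_3 <-> x_2) = ~1/5 = 4/5
~~~(x_3 <-> x_2) = ~4/5 = 1/5
x_2 <-> x_3 = 2/5 <-> 1/5 = 4/5
(x_2 <-> x_3) <-> x_3 = 4/5 <-> 1/5 = 2/5
x_2 -> x_1 = 2/5 -> 4/5 = 1
(x_2 -> x_1) -> x_2 = 1 -> 2/5 = 2/5
((x_2 <-> x_3) <-> x_3) | ((x_2 -> x_1) -> x_2) = 2/5 | 2/5 = 2/5
~~~(x_3 <-> x_2) <-> (((x_2 <-> x_3) <-> x_3) | ((x_2 -> x_1) -> x_2)) = 1/5 <-> 2/5 = 4/5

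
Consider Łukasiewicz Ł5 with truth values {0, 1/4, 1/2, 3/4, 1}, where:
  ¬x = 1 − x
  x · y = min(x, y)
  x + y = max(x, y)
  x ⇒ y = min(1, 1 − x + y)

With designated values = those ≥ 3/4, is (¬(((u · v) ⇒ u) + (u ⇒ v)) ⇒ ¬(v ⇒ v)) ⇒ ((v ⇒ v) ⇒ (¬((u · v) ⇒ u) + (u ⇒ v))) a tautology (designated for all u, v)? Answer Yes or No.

Counterexample: take u = 1/2, v = 0.
u · v = 1/2 · 0 = 0
(u · v) ⇒ u = 0 ⇒ 1/2 = 1
u ⇒ v = 1/2 ⇒ 0 = 1/2
((u · v) ⇒ u) + (u ⇒ v) = 1 + 1/2 = 1
¬(((u · v) ⇒ u) + (u ⇒ v)) = ¬1 = 0
v ⇒ v = 0 ⇒ 0 = 1
¬(v ⇒ v) = ¬1 = 0
¬(((u · v) ⇒ u) + (u ⇒ v)) ⇒ ¬(v ⇒ v) = 0 ⇒ 0 = 1
v ⇒ v = 0 ⇒ 0 = 1
u · v = 1/2 · 0 = 0
(u · v) ⇒ u = 0 ⇒ 1/2 = 1
¬((u · v) ⇒ u) = ¬1 = 0
u ⇒ v = 1/2 ⇒ 0 = 1/2
¬((u · v) ⇒ u) + (u ⇒ v) = 0 + 1/2 = 1/2
(v ⇒ v) ⇒ (¬((u · v) ⇒ u) + (u ⇒ v)) = 1 ⇒ 1/2 = 1/2
(¬(((u · v) ⇒ u) + (u ⇒ v)) ⇒ ¬(v ⇒ v)) ⇒ ((v ⇒ v) ⇒ (¬((u · v) ⇒ u) + (u ⇒ v))) = 1 ⇒ 1/2 = 1/2
This gives 1/2, which is below 3/4.

No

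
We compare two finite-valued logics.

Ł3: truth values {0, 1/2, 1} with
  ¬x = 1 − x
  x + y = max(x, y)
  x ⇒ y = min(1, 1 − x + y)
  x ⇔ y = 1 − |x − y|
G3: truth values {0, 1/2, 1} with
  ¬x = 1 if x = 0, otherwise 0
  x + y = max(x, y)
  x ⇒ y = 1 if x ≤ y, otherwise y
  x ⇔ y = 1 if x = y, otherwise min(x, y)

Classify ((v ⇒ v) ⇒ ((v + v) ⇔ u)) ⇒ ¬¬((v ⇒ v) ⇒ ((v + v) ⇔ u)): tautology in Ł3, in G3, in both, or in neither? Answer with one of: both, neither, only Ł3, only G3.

In Ł3: every assignment gives 1 — tautology.
In G3: every assignment gives 1 — tautology.

both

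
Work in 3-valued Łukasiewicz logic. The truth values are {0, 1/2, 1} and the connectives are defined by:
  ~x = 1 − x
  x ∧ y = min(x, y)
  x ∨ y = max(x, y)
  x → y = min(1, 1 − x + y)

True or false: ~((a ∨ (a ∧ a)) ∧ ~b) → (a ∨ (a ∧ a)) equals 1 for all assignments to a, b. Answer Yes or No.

Counterexample: take a = 0, b = 0.
a ∧ a = 0 ∧ 0 = 0
a ∨ (a ∧ a) = 0 ∨ 0 = 0
~b = ~0 = 1
(a ∨ (a ∧ a)) ∧ ~b = 0 ∧ 1 = 0
~((a ∨ (a ∧ a)) ∧ ~b) = ~0 = 1
~((a ∨ (a ∧ a)) ∧ ~b) → (a ∨ (a ∧ a)) = 1 → 0 = 0
This gives 0 ≠ 1.

No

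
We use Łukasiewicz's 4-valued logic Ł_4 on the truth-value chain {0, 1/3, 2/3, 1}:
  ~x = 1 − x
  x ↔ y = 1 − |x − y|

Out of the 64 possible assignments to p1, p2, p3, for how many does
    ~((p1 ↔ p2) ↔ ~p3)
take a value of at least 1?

value 1: 6 assignments (counts)
value 2/3: 16 assignments
value 1/3: 26 assignments
value 0: 16 assignments
So 6 of the 64 assignments meet the threshold.

6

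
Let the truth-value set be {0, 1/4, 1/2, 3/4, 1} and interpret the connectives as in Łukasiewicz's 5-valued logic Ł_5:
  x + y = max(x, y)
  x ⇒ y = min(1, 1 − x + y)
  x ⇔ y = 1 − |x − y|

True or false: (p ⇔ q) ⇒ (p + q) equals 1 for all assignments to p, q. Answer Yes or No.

Counterexample: take p = 0, q = 0.
p ⇔ q = 0 ⇔ 0 = 1
p + q = 0 + 0 = 0
(p ⇔ q) ⇒ (p + q) = 1 ⇒ 0 = 0
This gives 0 ≠ 1.

No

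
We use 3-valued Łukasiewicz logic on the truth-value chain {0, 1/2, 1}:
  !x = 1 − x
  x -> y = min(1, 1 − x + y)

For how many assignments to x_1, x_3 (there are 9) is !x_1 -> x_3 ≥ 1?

6

x_1 = 0, x_3 = 0 ↦ 0  <
x_1 = 0, x_3 = 1/2 ↦ 1/2  <
x_1 = 0, x_3 = 1 ↦ 1  ≥
x_1 = 1/2, x_3 = 0 ↦ 1/2  <
x_1 = 1/2, x_3 = 1/2 ↦ 1  ≥
x_1 = 1/2, x_3 = 1 ↦ 1  ≥
x_1 = 1, x_3 = 0 ↦ 1  ≥
x_1 = 1, x_3 = 1/2 ↦ 1  ≥
x_1 = 1, x_3 = 1 ↦ 1  ≥
So 6 of the 9 assignments meet the threshold.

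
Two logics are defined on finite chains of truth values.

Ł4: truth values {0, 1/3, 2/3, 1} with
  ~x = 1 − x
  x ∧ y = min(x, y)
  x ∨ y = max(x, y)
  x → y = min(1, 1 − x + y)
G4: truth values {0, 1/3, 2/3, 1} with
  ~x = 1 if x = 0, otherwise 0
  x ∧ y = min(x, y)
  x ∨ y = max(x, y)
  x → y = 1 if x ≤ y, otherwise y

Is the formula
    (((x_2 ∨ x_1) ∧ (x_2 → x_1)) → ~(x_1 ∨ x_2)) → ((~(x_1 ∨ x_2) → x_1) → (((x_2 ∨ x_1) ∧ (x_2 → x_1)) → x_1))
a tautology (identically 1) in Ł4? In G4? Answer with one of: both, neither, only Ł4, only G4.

both

In Ł4: every assignment gives 1 — tautology.
In G4: every assignment gives 1 — tautology.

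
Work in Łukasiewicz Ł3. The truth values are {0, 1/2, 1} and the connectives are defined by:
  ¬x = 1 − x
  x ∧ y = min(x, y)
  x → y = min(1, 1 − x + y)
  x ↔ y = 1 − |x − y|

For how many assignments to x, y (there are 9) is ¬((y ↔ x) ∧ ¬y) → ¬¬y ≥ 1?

7

x = 0, y = 0 ↦ 1  ≥
x = 0, y = 1/2 ↦ 1  ≥
x = 0, y = 1 ↦ 1  ≥
x = 1/2, y = 0 ↦ 1/2  <
x = 1/2, y = 1/2 ↦ 1  ≥
x = 1/2, y = 1 ↦ 1  ≥
x = 1, y = 0 ↦ 0  <
x = 1, y = 1/2 ↦ 1  ≥
x = 1, y = 1 ↦ 1  ≥
So 7 of the 9 assignments meet the threshold.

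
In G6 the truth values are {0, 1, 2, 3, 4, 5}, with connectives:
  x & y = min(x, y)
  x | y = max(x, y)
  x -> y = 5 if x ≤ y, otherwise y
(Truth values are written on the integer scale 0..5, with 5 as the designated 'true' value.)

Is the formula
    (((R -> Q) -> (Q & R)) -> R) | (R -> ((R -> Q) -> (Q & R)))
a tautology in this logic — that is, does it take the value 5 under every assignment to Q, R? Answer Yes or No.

At Q = 2, R = 3, for instance:
R -> Q = 3 -> 2 = 2
Q & R = 2 & 3 = 2
(R -> Q) -> (Q & R) = 2 -> 2 = 5
((R -> Q) -> (Q & R)) -> R = 5 -> 3 = 3
R -> ((R -> Q) -> (Q & R)) = 3 -> 5 = 5
(((R -> Q) -> (Q & R)) -> R) | (R -> ((R -> Q) -> (Q & R))) = 3 | 5 = 5
and checking the remaining 35 assignments likewise gives ≥ 5 in every case.

Yes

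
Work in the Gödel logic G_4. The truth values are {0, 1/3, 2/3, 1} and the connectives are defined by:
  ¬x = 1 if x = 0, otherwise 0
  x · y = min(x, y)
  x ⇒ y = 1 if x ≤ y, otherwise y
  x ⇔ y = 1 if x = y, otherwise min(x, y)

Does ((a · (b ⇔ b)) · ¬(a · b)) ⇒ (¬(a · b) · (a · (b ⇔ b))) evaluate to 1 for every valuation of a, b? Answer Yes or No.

a = 0, b = 0 ↦ 1
a = 0, b = 1/3 ↦ 1
a = 0, b = 2/3 ↦ 1
a = 0, b = 1 ↦ 1
a = 1/3, b = 0 ↦ 1
a = 1/3, b = 1/3 ↦ 1
a = 1/3, b = 2/3 ↦ 1
a = 1/3, b = 1 ↦ 1
a = 2/3, b = 0 ↦ 1
a = 2/3, b = 1/3 ↦ 1
a = 2/3, b = 2/3 ↦ 1
a = 2/3, b = 1 ↦ 1
a = 1, b = 0 ↦ 1
a = 1, b = 1/3 ↦ 1
a = 1, b = 2/3 ↦ 1
a = 1, b = 1 ↦ 1
Every assignment gives a value ≥ 1.

Yes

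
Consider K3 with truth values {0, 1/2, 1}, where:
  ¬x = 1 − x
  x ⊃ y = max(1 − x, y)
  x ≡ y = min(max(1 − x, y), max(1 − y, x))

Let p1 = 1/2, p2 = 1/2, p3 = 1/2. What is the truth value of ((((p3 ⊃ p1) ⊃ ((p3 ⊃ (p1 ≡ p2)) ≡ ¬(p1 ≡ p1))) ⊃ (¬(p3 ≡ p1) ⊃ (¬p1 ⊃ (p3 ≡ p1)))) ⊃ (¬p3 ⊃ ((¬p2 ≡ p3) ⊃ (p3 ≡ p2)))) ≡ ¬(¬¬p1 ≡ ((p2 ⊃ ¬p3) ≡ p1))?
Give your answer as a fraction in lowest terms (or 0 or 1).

1/2

p3 ⊃ p1 = 1/2 ⊃ 1/2 = 1/2
p1 ≡ p2 = 1/2 ≡ 1/2 = 1/2
p3 ⊃ (p1 ≡ p2) = 1/2 ⊃ 1/2 = 1/2
p1 ≡ p1 = 1/2 ≡ 1/2 = 1/2
¬(p1 ≡ p1) = ¬1/2 = 1/2
(p3 ⊃ (p1 ≡ p2)) ≡ ¬(p1 ≡ p1) = 1/2 ≡ 1/2 = 1/2
(p3 ⊃ p1) ⊃ ((p3 ⊃ (p1 ≡ p2)) ≡ ¬(p1 ≡ p1)) = 1/2 ⊃ 1/2 = 1/2
p3 ≡ p1 = 1/2 ≡ 1/2 = 1/2
¬(p3 ≡ p1) = ¬1/2 = 1/2
¬p1 = ¬1/2 = 1/2
p3 ≡ p1 = 1/2 ≡ 1/2 = 1/2
¬p1 ⊃ (p3 ≡ p1) = 1/2 ⊃ 1/2 = 1/2
¬(p3 ≡ p1) ⊃ (¬p1 ⊃ (p3 ≡ p1)) = 1/2 ⊃ 1/2 = 1/2
((p3 ⊃ p1) ⊃ ((p3 ⊃ (p1 ≡ p2)) ≡ ¬(p1 ≡ p1))) ⊃ (¬(p3 ≡ p1) ⊃ (¬p1 ⊃ (p3 ≡ p1))) = 1/2 ⊃ 1/2 = 1/2
¬p3 = ¬1/2 = 1/2
¬p2 = ¬1/2 = 1/2
¬p2 ≡ p3 = 1/2 ≡ 1/2 = 1/2
p3 ≡ p2 = 1/2 ≡ 1/2 = 1/2
(¬p2 ≡ p3) ⊃ (p3 ≡ p2) = 1/2 ⊃ 1/2 = 1/2
¬p3 ⊃ ((¬p2 ≡ p3) ⊃ (p3 ≡ p2)) = 1/2 ⊃ 1/2 = 1/2
(((p3 ⊃ p1) ⊃ ((p3 ⊃ (p1 ≡ p2)) ≡ ¬(p1 ≡ p1))) ⊃ (¬(p3 ≡ p1) ⊃ (¬p1 ⊃ (p3 ≡ p1)))) ⊃ (¬p3 ⊃ ((¬p2 ≡ p3) ⊃ (p3 ≡ p2))) = 1/2 ⊃ 1/2 = 1/2
¬p1 = ¬1/2 = 1/2
¬¬p1 = ¬1/2 = 1/2
¬p3 = ¬1/2 = 1/2
p2 ⊃ ¬p3 = 1/2 ⊃ 1/2 = 1/2
(p2 ⊃ ¬p3) ≡ p1 = 1/2 ≡ 1/2 = 1/2
¬¬p1 ≡ ((p2 ⊃ ¬p3) ≡ p1) = 1/2 ≡ 1/2 = 1/2
¬(¬¬p1 ≡ ((p2 ⊃ ¬p3) ≡ p1)) = ¬1/2 = 1/2
((((p3 ⊃ p1) ⊃ ((p3 ⊃ (p1 ≡ p2)) ≡ ¬(p1 ≡ p1))) ⊃ (¬(p3 ≡ p1) ⊃ (¬p1 ⊃ (p3 ≡ p1)))) ⊃ (¬p3 ⊃ ((¬p2 ≡ p3) ⊃ (p3 ≡ p2)))) ≡ ¬(¬¬p1 ≡ ((p2 ⊃ ¬p3) ≡ p1)) = 1/2 ≡ 1/2 = 1/2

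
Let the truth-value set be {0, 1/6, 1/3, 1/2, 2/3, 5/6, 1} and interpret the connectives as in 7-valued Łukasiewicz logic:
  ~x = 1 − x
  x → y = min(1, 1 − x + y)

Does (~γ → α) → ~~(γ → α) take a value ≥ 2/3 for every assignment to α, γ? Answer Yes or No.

No

Counterexample: take α = 0, γ = 5/6.
~γ = ~5/6 = 1/6
~γ → α = 1/6 → 0 = 5/6
γ → α = 5/6 → 0 = 1/6
~(γ → α) = ~1/6 = 5/6
~~(γ → α) = ~5/6 = 1/6
(~γ → α) → ~~(γ → α) = 5/6 → 1/6 = 1/3
This gives 1/3, which is below 2/3.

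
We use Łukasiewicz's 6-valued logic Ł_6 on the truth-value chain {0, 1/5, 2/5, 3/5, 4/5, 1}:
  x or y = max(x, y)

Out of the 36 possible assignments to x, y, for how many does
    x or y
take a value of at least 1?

value 1: 11 assignments (counts)
value 4/5: 9 assignments
value 3/5: 7 assignments
value 2/5: 5 assignments
value 1/5: 3 assignments
value 0: 1 assignment
So 11 of the 36 assignments meet the threshold.

11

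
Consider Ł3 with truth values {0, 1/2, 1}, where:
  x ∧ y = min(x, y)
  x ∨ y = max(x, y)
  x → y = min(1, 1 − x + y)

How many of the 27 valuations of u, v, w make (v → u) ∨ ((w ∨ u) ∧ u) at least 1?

value 1: 18 assignments (counts)
value 1/2: 6 assignments
value 0: 3 assignments
So 18 of the 27 assignments meet the threshold.

18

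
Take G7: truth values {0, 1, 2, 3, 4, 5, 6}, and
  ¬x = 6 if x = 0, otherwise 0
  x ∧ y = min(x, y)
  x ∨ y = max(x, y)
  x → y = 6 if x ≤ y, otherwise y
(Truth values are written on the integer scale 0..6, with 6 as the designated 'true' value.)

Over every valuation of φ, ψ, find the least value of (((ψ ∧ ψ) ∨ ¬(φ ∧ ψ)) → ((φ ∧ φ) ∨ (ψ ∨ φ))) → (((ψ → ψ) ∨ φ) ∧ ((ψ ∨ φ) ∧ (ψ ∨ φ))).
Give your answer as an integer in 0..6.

1

Take φ = 1, ψ = 1:
ψ ∧ ψ = 1 ∧ 1 = 1
φ ∧ ψ = 1 ∧ 1 = 1
¬(φ ∧ ψ) = ¬1 = 0
(ψ ∧ ψ) ∨ ¬(φ ∧ ψ) = 1 ∨ 0 = 1
φ ∧ φ = 1 ∧ 1 = 1
ψ ∨ φ = 1 ∨ 1 = 1
(φ ∧ φ) ∨ (ψ ∨ φ) = 1 ∨ 1 = 1
((ψ ∧ ψ) ∨ ¬(φ ∧ ψ)) → ((φ ∧ φ) ∨ (ψ ∨ φ)) = 1 → 1 = 6
ψ → ψ = 1 → 1 = 6
(ψ → ψ) ∨ φ = 6 ∨ 1 = 6
ψ ∨ φ = 1 ∨ 1 = 1
ψ ∨ φ = 1 ∨ 1 = 1
(ψ ∨ φ) ∧ (ψ ∨ φ) = 1 ∧ 1 = 1
((ψ → ψ) ∨ φ) ∧ ((ψ ∨ φ) ∧ (ψ ∨ φ)) = 6 ∧ 1 = 1
(((ψ ∧ ψ) ∨ ¬(φ ∧ ψ)) → ((φ ∧ φ) ∨ (ψ ∨ φ))) → (((ψ → ψ) ∨ φ) ∧ ((ψ ∨ φ) ∧ (ψ ∨ φ))) = 6 → 1 = 1
No assignment yields a value below 1, so this is the minimum.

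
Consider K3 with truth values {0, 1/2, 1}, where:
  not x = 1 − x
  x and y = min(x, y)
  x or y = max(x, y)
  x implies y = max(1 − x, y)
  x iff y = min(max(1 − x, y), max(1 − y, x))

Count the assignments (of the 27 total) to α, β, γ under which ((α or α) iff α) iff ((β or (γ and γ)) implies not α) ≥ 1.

value 1: 10 assignments (counts)
value 1/2: 12 assignments
value 0: 5 assignments
So 10 of the 27 assignments meet the threshold.

10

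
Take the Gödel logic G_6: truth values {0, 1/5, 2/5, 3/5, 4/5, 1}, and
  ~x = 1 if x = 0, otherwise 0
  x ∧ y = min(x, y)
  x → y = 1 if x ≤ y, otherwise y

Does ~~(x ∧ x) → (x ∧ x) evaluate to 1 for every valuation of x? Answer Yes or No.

No

Counterexample: take x = 1/5.
x ∧ x = 1/5 ∧ 1/5 = 1/5
~(x ∧ x) = ~1/5 = 0
~~(x ∧ x) = ~0 = 1
~~(x ∧ x) → (x ∧ x) = 1 → 1/5 = 1/5
This gives 1/5 ≠ 1.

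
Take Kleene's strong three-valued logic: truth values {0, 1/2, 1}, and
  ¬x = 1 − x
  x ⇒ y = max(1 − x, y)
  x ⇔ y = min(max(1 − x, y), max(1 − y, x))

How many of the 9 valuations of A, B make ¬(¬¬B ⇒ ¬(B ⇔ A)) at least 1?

A = 0, B = 0 ↦ 0  <
A = 0, B = 1/2 ↦ 1/2  <
A = 0, B = 1 ↦ 0  <
A = 1/2, B = 0 ↦ 0  <
A = 1/2, B = 1/2 ↦ 1/2  <
A = 1/2, B = 1 ↦ 1/2  <
A = 1, B = 0 ↦ 0  <
A = 1, B = 1/2 ↦ 1/2  <
A = 1, B = 1 ↦ 1  ≥
So 1 of the 9 assignments meets the threshold.

1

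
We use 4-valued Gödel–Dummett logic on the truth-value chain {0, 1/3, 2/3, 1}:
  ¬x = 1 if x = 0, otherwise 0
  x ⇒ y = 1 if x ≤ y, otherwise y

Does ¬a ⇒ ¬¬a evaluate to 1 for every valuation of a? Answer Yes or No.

No

Counterexample: take a = 0.
¬a = ¬0 = 1
¬a = ¬0 = 1
¬¬a = ¬1 = 0
¬a ⇒ ¬¬a = 1 ⇒ 0 = 0
This gives 0 ≠ 1.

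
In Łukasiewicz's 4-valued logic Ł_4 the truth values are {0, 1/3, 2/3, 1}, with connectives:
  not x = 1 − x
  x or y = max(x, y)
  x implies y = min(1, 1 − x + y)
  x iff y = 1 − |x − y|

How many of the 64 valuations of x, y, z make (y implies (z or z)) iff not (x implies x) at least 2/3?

value 1: 4 assignments (counts)
value 2/3: 8 assignments (counts)
value 1/3: 12 assignments
value 0: 40 assignments
So 12 of the 64 assignments meet the threshold.

12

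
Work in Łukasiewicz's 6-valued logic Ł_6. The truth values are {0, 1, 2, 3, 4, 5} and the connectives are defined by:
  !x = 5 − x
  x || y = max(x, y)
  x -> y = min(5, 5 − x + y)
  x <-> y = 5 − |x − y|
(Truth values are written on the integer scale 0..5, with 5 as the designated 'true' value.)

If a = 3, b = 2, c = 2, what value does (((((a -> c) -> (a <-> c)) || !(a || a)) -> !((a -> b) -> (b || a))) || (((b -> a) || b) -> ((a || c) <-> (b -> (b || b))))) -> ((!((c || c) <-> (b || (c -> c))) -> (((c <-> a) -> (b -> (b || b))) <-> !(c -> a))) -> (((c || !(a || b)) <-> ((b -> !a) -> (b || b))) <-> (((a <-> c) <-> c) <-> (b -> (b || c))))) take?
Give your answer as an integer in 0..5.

a -> c = 3 -> 2 = 4
a <-> c = 3 <-> 2 = 4
(a -> c) -> (a <-> c) = 4 -> 4 = 5
a || a = 3 || 3 = 3
!(a || a) = !3 = 2
((a -> c) -> (a <-> c)) || !(a || a) = 5 || 2 = 5
a -> b = 3 -> 2 = 4
b || a = 2 || 3 = 3
(a -> b) -> (b || a) = 4 -> 3 = 4
!((a -> b) -> (b || a)) = !4 = 1
(((a -> c) -> (a <-> c)) || !(a || a)) -> !((a -> b) -> (b || a)) = 5 -> 1 = 1
b -> a = 2 -> 3 = 5
(b -> a) || b = 5 || 2 = 5
a || c = 3 || 2 = 3
b || b = 2 || 2 = 2
b -> (b || b) = 2 -> 2 = 5
(a || c) <-> (b -> (b || b)) = 3 <-> 5 = 3
((b -> a) || b) -> ((a || c) <-> (b -> (b || b))) = 5 -> 3 = 3
((((a -> c) -> (a <-> c)) || !(a || a)) -> !((a -> b) -> (b || a))) || (((b -> a) || b) -> ((a || c) <-> (b -> (b || b)))) = 1 || 3 = 3
c || c = 2 || 2 = 2
c -> c = 2 -> 2 = 5
b || (c -> c) = 2 || 5 = 5
(c || c) <-> (b || (c -> c)) = 2 <-> 5 = 2
!((c || c) <-> (b || (c -> c))) = !2 = 3
c <-> a = 2 <-> 3 = 4
b || b = 2 || 2 = 2
b -> (b || b) = 2 -> 2 = 5
(c <-> a) -> (b -> (b || b)) = 4 -> 5 = 5
c -> a = 2 -> 3 = 5
!(c -> a) = !5 = 0
((c <-> a) -> (b -> (b || b))) <-> !(c -> a) = 5 <-> 0 = 0
!((c || c) <-> (b || (c -> c))) -> (((c <-> a) -> (b -> (b || b))) <-> !(c -> a)) = 3 -> 0 = 2
a || b = 3 || 2 = 3
!(a || b) = !3 = 2
c || !(a || b) = 2 || 2 = 2
!a = !3 = 2
b -> !a = 2 -> 2 = 5
b || b = 2 || 2 = 2
(b -> !a) -> (b || b) = 5 -> 2 = 2
(c || !(a || b)) <-> ((b -> !a) -> (b || b)) = 2 <-> 2 = 5
a <-> c = 3 <-> 2 = 4
(a <-> c) <-> c = 4 <-> 2 = 3
b || c = 2 || 2 = 2
b -> (b || c) = 2 -> 2 = 5
((a <-> c) <-> c) <-> (b -> (b || c)) = 3 <-> 5 = 3
((c || !(a || b)) <-> ((b -> !a) -> (b || b))) <-> (((a <-> c) <-> c) <-> (b -> (b || c))) = 5 <-> 3 = 3
(!((c || c) <-> (b || (c -> c))) -> (((c <-> a) -> (b -> (b || b))) <-> !(c -> a))) -> (((c || !(a || b)) <-> ((b -> !a) -> (b || b))) <-> (((a <-> c) <-> c) <-> (b -> (b || c)))) = 2 -> 3 = 5
(((((a -> c) -> (a <-> c)) || !(a || a)) -> !((a -> b) -> (b || a))) || (((b -> a) || b) -> ((a || c) <-> (b -> (b || b))))) -> ((!((c || c) <-> (b || (c -> c))) -> (((c <-> a) -> (b -> (b || b))) <-> !(c -> a))) -> (((c || !(a || b)) <-> ((b -> !a) -> (b || b))) <-> (((a <-> c) <-> c) <-> (b -> (b || c))))) = 3 -> 5 = 5

5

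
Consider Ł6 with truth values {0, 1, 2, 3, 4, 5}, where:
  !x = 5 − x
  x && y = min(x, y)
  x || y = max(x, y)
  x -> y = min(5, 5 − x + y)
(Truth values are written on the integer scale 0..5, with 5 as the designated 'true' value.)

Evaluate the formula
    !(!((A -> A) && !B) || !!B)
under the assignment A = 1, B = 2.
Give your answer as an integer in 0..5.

A -> A = 1 -> 1 = 5
!B = !2 = 3
(A -> A) && !B = 5 && 3 = 3
!((A -> A) && !B) = !3 = 2
!B = !2 = 3
!!B = !3 = 2
!((A -> A) && !B) || !!B = 2 || 2 = 2
!(!((A -> A) && !B) || !!B) = !2 = 3

3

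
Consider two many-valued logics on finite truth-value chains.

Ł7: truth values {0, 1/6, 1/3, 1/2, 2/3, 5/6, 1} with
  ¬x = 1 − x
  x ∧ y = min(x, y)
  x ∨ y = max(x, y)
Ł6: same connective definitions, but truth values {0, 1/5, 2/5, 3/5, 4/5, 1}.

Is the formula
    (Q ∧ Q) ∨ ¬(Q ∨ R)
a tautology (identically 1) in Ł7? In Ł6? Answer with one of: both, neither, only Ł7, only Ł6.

neither

In Ł7: at Q = 0, R = 1/6 the value is 5/6 — not a tautology.
In Ł6: at Q = 0, R = 1/5 the value is 4/5 — not a tautology.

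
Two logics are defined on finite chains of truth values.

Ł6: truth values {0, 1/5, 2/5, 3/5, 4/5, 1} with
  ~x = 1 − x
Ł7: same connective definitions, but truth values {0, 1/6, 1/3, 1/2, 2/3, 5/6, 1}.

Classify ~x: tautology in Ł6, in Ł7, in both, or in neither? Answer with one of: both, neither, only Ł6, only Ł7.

neither

In Ł6: at x = 1/5 the value is 4/5 — not a tautology.
In Ł7: at x = 1/6 the value is 5/6 — not a tautology.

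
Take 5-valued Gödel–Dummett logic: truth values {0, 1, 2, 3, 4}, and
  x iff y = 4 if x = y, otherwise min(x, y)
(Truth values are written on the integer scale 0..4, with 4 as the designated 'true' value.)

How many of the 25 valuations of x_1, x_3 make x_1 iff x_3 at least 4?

5

value 4: 5 assignments (counts)
value 3: 2 assignments
value 2: 4 assignments
value 1: 6 assignments
value 0: 8 assignments
So 5 of the 25 assignments meet the threshold.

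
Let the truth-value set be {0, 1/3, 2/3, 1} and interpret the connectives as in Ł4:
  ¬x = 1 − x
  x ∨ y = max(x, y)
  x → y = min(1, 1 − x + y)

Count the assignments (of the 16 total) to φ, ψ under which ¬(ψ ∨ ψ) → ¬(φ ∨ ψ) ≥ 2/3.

φ = 0, ψ = 0 ↦ 1  ≥
φ = 0, ψ = 1/3 ↦ 1  ≥
φ = 0, ψ = 2/3 ↦ 1  ≥
φ = 0, ψ = 1 ↦ 1  ≥
φ = 1/3, ψ = 0 ↦ 2/3  ≥
φ = 1/3, ψ = 1/3 ↦ 1  ≥
φ = 1/3, ψ = 2/3 ↦ 1  ≥
φ = 1/3, ψ = 1 ↦ 1  ≥
φ = 2/3, ψ = 0 ↦ 1/3  <
φ = 2/3, ψ = 1/3 ↦ 2/3  ≥
φ = 2/3, ψ = 2/3 ↦ 1  ≥
φ = 2/3, ψ = 1 ↦ 1  ≥
φ = 1, ψ = 0 ↦ 0  <
φ = 1, ψ = 1/3 ↦ 1/3  <
φ = 1, ψ = 2/3 ↦ 2/3  ≥
φ = 1, ψ = 1 ↦ 1  ≥
So 13 of the 16 assignments meet the threshold.

13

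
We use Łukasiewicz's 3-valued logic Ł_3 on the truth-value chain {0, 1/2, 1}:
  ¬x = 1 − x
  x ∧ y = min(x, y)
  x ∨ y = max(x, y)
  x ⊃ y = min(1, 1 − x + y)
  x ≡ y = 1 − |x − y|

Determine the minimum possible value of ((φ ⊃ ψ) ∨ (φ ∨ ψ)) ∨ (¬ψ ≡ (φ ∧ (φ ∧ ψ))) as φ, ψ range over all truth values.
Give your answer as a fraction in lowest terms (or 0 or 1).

1/2

Take φ = 1/2, ψ = 0:
φ ⊃ ψ = 1/2 ⊃ 0 = 1/2
φ ∨ ψ = 1/2 ∨ 0 = 1/2
(φ ⊃ ψ) ∨ (φ ∨ ψ) = 1/2 ∨ 1/2 = 1/2
¬ψ = ¬0 = 1
φ ∧ ψ = 1/2 ∧ 0 = 0
φ ∧ (φ ∧ ψ) = 1/2 ∧ 0 = 0
¬ψ ≡ (φ ∧ (φ ∧ ψ)) = 1 ≡ 0 = 0
((φ ⊃ ψ) ∨ (φ ∨ ψ)) ∨ (¬ψ ≡ (φ ∧ (φ ∧ ψ))) = 1/2 ∨ 0 = 1/2
No assignment yields a value below 1/2, so this is the minimum.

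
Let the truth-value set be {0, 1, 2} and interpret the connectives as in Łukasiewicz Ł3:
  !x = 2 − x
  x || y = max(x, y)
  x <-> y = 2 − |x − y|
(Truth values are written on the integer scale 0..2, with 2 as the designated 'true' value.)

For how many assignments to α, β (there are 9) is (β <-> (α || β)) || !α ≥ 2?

α = 0, β = 0 ↦ 2  ≥
α = 0, β = 1 ↦ 2  ≥
α = 0, β = 2 ↦ 2  ≥
α = 1, β = 0 ↦ 1  <
α = 1, β = 1 ↦ 2  ≥
α = 1, β = 2 ↦ 2  ≥
α = 2, β = 0 ↦ 0  <
α = 2, β = 1 ↦ 1  <
α = 2, β = 2 ↦ 2  ≥
So 6 of the 9 assignments meet the threshold.

6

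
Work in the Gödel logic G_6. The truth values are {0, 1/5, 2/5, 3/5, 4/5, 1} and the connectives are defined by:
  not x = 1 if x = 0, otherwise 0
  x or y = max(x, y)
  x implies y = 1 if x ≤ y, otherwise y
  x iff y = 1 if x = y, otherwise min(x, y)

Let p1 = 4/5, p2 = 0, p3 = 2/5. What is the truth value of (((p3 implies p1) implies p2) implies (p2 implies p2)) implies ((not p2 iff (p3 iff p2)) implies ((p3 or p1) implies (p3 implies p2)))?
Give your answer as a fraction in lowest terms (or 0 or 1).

p3 implies p1 = 2/5 implies 4/5 = 1
(p3 implies p1) implies p2 = 1 implies 0 = 0
p2 implies p2 = 0 implies 0 = 1
((p3 implies p1) implies p2) implies (p2 implies p2) = 0 implies 1 = 1
not p2 = not 0 = 1
p3 iff p2 = 2/5 iff 0 = 0
not p2 iff (p3 iff p2) = 1 iff 0 = 0
p3 or p1 = 2/5 or 4/5 = 4/5
p3 implies p2 = 2/5 implies 0 = 0
(p3 or p1) implies (p3 implies p2) = 4/5 implies 0 = 0
(not p2 iff (p3 iff p2)) implies ((p3 or p1) implies (p3 implies p2)) = 0 implies 0 = 1
(((p3 implies p1) implies p2) implies (p2 implies p2)) implies ((not p2 iff (p3 iff p2)) implies ((p3 or p1) implies (p3 implies p2))) = 1 implies 1 = 1

1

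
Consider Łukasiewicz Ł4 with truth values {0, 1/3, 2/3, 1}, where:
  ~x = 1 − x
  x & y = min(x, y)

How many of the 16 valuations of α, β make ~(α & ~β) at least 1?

α = 0, β = 0 ↦ 1  ≥
α = 0, β = 1/3 ↦ 1  ≥
α = 0, β = 2/3 ↦ 1  ≥
α = 0, β = 1 ↦ 1  ≥
α = 1/3, β = 0 ↦ 2/3  <
α = 1/3, β = 1/3 ↦ 2/3  <
α = 1/3, β = 2/3 ↦ 2/3  <
α = 1/3, β = 1 ↦ 1  ≥
α = 2/3, β = 0 ↦ 1/3  <
α = 2/3, β = 1/3 ↦ 1/3  <
α = 2/3, β = 2/3 ↦ 2/3  <
α = 2/3, β = 1 ↦ 1  ≥
α = 1, β = 0 ↦ 0  <
α = 1, β = 1/3 ↦ 1/3  <
α = 1, β = 2/3 ↦ 2/3  <
α = 1, β = 1 ↦ 1  ≥
So 7 of the 16 assignments meet the threshold.

7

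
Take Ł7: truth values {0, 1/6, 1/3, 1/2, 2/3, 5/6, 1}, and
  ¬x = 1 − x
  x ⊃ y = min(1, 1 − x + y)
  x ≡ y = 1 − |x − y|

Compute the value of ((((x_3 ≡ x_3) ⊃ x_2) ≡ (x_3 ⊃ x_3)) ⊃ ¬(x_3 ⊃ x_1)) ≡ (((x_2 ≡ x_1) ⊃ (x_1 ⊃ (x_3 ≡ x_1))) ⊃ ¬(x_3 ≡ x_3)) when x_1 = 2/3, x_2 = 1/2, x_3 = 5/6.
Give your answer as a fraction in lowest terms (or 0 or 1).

1/3

x_3 ≡ x_3 = 5/6 ≡ 5/6 = 1
(x_3 ≡ x_3) ⊃ x_2 = 1 ⊃ 1/2 = 1/2
x_3 ⊃ x_3 = 5/6 ⊃ 5/6 = 1
((x_3 ≡ x_3) ⊃ x_2) ≡ (x_3 ⊃ x_3) = 1/2 ≡ 1 = 1/2
x_3 ⊃ x_1 = 5/6 ⊃ 2/3 = 5/6
¬(x_3 ⊃ x_1) = ¬5/6 = 1/6
(((x_3 ≡ x_3) ⊃ x_2) ≡ (x_3 ⊃ x_3)) ⊃ ¬(x_3 ⊃ x_1) = 1/2 ⊃ 1/6 = 2/3
x_2 ≡ x_1 = 1/2 ≡ 2/3 = 5/6
x_3 ≡ x_1 = 5/6 ≡ 2/3 = 5/6
x_1 ⊃ (x_3 ≡ x_1) = 2/3 ⊃ 5/6 = 1
(x_2 ≡ x_1) ⊃ (x_1 ⊃ (x_3 ≡ x_1)) = 5/6 ⊃ 1 = 1
x_3 ≡ x_3 = 5/6 ≡ 5/6 = 1
¬(x_3 ≡ x_3) = ¬1 = 0
((x_2 ≡ x_1) ⊃ (x_1 ⊃ (x_3 ≡ x_1))) ⊃ ¬(x_3 ≡ x_3) = 1 ⊃ 0 = 0
((((x_3 ≡ x_3) ⊃ x_2) ≡ (x_3 ⊃ x_3)) ⊃ ¬(x_3 ⊃ x_1)) ≡ (((x_2 ≡ x_1) ⊃ (x_1 ⊃ (x_3 ≡ x_1))) ⊃ ¬(x_3 ≡ x_3)) = 2/3 ≡ 0 = 1/3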